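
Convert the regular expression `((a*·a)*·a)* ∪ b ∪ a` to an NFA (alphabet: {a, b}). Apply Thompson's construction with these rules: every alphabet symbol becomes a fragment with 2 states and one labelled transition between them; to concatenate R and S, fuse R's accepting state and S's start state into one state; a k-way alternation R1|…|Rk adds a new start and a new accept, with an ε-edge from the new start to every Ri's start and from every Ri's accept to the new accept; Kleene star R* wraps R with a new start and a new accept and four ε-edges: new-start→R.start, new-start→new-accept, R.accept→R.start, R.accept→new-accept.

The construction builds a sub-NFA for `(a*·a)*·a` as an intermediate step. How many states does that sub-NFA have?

8

Fragment for `(a*·a)*·a`:
Each of the 3 symbol leaves contributes a 2-state fragment.
  a* = 4 states
  a*·a = 5 states
  (a*·a)* = 7 states
  (a*·a)*·a = 8 states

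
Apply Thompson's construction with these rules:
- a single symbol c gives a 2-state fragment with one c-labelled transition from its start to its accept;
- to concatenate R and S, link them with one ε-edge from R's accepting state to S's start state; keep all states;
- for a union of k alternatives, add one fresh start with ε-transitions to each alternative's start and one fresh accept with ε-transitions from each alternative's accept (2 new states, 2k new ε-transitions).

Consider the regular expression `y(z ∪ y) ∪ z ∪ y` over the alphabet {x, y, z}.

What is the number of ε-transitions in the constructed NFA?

11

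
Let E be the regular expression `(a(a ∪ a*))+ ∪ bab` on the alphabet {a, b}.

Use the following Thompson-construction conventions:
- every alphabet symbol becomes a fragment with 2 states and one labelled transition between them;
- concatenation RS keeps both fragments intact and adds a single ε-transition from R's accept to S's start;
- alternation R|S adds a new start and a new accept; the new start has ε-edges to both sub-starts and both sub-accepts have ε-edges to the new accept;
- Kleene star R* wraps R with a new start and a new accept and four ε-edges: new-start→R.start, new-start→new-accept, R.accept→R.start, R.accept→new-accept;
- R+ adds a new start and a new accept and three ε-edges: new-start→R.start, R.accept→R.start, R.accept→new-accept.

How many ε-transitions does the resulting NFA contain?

Building bottom-up:
Each of the 6 symbol leaves contributes 0 ε-transitions.
  a* : 4 ε-transitions
  a ∪ a* : 8 ε-transitions
  a(a ∪ a*) : 9 ε-transitions
  (a(a ∪ a*))+ : 12 ε-transitions
  bab : 2 ε-transitions
  (a(a ∪ a*))+ ∪ bab : 18 ε-transitions

18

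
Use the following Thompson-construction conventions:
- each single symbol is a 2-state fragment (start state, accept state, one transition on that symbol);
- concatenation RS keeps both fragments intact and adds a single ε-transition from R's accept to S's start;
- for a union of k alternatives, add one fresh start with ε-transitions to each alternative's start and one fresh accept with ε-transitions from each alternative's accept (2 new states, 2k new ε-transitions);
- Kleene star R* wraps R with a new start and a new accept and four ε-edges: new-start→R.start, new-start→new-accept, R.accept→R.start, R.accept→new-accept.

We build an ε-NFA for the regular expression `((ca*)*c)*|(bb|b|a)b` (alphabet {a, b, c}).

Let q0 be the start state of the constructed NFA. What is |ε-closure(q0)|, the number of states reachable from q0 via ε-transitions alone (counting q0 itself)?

12

Work bottom-up. For each fragment F, track |ε-closure(F.start)| and whether F's accept lies in that closure (i.e. whether F accepts ε). A single-symbol fragment has closure size 1 and does not accept ε.
  a* → the star's fresh start ε-reaches both the body's start and the fresh accept: |closure| = 2 + 1 = 3
  ca* → same as the first factor's closure: |closure| = 1
  (ca*)* → |closure| = 1 (new start) + 1 (body) + 1 (new accept) = 3
  (ca*)*c → the left operand accepts ε, so the closure extends into the next operand (via the concat ε-link); |closure| = 3 + 1 = 4
  ((ca*)*c)* → new start has ε-edges to the inner start and to the new accept, so |closure| = 2 + 4 = 6
  bb → |closure| equals the left operand's closure size = 1 (its accept is not ε-reachable, so the closure stops there)
  bb|b|a → new start ε-reaches every alternative's start; none of them accept ε, so the new accept is not reached: |closure| = 1 + 1 + 1 + 1 = 4
  (bb|b|a)b → same as the first factor's closure: |closure| = 4
  ((ca*)*c)*|(bb|b|a)b → new start ε-reaches every alternative's start; at least one alternative accepts ε, so the union's new accept is reached too: |closure| = 1 + 6 + 4 + 1 = 12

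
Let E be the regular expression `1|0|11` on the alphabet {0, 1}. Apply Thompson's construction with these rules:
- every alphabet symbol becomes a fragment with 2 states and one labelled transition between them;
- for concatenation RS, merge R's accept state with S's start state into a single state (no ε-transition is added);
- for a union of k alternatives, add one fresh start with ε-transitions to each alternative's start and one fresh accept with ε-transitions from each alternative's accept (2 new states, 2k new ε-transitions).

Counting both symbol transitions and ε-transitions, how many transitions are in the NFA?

10

Building bottom-up:
Each of the 4 symbol leaves contributes 1 transition (1 symbol, 0 ε).
  11 — 2 transitions (2 symbol, 0 ε)
  1|0|11 — 10 transitions (4 symbol, 6 ε)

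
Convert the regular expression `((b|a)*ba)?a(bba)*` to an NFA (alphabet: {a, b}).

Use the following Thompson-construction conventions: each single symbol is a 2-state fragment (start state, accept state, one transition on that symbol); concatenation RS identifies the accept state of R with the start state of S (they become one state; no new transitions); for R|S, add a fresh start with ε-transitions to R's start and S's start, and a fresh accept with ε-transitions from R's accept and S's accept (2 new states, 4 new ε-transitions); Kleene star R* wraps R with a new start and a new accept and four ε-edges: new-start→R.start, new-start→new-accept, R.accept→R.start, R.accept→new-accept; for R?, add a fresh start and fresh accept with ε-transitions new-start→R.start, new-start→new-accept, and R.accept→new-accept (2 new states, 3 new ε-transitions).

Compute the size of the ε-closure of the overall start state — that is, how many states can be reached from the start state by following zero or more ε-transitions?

7

Compute the ε-closure size of each fragment's start state recursively; a symbol fragment's start has no outgoing ε-edge, so its closure is just itself (size 1).
  b|a — |closure| = 1 + 1 + 1 = 3 (the new accept is not ε-reachable since no branch accepts ε)
  (b|a)* — new start has ε-edges to the inner start and to the new accept, so |closure| = 2 + 3 = 5
  (b|a)*ba — the left operand accepts ε, so the closure extends into the next operand (the shared merged state is already counted); |closure| = 5 + (1−1) = 5
  ((b|a)*ba)? — new start has ε-edges to the inner start and to the new accept, so |closure| = 2 + 5 = 7
  bba — same as the first factor's closure: |closure| = 1
  (bba)* — new start has ε-edges to the inner start and to the new accept, so |closure| = 2 + 1 = 3
  ((b|a)*ba)?a(bba)* — |closure| = 7 + (1−1) = 7 (closure spills across the concat boundary because the left factor accepts ε)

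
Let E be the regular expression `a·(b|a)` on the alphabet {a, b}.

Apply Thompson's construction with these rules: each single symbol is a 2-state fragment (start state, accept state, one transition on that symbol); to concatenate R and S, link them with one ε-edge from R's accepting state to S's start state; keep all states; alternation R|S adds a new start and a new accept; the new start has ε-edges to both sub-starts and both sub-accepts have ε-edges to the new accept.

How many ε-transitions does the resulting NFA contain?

By structural recursion:
Each of the 3 symbol leaves contributes 0 ε-transitions.
  b|a = 4 ε-transitions
  a·(b|a) = 5 ε-transitions

5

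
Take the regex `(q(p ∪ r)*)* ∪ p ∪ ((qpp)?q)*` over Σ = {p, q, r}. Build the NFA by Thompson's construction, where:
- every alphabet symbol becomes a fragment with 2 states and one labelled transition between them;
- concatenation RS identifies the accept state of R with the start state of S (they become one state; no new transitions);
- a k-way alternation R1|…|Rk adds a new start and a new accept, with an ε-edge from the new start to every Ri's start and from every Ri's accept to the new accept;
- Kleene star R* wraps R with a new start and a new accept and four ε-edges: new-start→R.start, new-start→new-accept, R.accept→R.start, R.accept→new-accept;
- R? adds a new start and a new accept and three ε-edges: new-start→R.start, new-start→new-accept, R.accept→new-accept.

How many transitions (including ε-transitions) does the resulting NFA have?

33

By structural recursion:
Each of the 8 symbol leaves contributes 1 transition (1 symbol, 0 ε).
  p ∪ r — 6 transitions (2 symbol, 4 ε)
  (p ∪ r)* — 10 transitions (2 symbol, 8 ε)
  q(p ∪ r)* — 11 transitions (3 symbol, 8 ε)
  (q(p ∪ r)*)* — 15 transitions (3 symbol, 12 ε)
  qpp — 3 transitions (3 symbol, 0 ε)
  (qpp)? — 6 transitions (3 symbol, 3 ε)
  (qpp)?q — 7 transitions (4 symbol, 3 ε)
  ((qpp)?q)* — 11 transitions (4 symbol, 7 ε)
  (q(p ∪ r)*)* ∪ p ∪ ((qpp)?q)* — 33 transitions (8 symbol, 25 ε)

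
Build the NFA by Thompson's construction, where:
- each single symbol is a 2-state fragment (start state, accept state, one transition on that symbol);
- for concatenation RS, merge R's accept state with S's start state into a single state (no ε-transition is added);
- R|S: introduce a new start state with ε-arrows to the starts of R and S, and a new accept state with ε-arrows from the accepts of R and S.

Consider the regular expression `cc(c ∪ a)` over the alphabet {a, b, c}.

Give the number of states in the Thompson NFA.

8

Per subexpression:
Each of the 4 symbol leaves contributes a 2-state fragment.
  c ∪ a = 6 states
  cc(c ∪ a) = 8 states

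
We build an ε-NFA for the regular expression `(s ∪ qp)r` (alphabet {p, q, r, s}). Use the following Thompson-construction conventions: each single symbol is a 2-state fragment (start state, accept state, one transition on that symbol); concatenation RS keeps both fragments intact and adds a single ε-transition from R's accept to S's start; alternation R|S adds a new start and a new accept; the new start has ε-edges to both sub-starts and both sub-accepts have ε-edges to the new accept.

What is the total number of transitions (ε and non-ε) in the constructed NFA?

10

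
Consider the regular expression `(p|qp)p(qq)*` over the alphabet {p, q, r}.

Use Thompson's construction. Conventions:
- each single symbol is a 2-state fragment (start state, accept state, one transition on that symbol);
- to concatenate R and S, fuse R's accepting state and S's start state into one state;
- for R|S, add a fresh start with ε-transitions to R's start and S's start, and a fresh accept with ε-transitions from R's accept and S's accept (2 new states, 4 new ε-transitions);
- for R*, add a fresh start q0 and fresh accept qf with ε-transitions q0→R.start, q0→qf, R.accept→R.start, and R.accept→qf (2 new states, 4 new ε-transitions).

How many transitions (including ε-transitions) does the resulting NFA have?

14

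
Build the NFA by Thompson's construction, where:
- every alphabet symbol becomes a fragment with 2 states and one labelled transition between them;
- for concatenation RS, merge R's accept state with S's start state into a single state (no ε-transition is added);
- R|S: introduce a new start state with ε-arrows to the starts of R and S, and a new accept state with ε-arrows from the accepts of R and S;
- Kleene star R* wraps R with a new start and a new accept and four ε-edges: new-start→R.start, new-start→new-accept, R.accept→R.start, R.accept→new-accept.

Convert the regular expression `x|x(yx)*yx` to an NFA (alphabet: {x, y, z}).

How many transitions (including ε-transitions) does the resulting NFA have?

14

Per subexpression:
Each of the 6 symbol leaves contributes 1 transition (1 symbol, 0 ε).
  yx = 2 transitions (2 symbol, 0 ε)
  (yx)* = 6 transitions (2 symbol, 4 ε)
  x(yx)*yx = 9 transitions (5 symbol, 4 ε)
  x|x(yx)*yx = 14 transitions (6 symbol, 8 ε)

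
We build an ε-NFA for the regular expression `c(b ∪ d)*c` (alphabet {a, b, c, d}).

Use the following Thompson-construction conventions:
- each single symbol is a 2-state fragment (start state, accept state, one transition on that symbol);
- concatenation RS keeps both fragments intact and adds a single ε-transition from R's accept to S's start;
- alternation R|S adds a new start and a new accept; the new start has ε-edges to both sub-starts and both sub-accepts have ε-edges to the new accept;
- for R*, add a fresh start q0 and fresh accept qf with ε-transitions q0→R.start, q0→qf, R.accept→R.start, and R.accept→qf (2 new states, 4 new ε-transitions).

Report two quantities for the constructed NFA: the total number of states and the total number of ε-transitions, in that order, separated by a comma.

12, 10

Per subexpression:
Each of the 4 symbol leaves contributes 2 states and 0 ε-transitions.
  b ∪ d — 6 states, 4 ε-transitions
  (b ∪ d)* — 8 states, 8 ε-transitions
  c(b ∪ d)*c — 12 states, 10 ε-transitions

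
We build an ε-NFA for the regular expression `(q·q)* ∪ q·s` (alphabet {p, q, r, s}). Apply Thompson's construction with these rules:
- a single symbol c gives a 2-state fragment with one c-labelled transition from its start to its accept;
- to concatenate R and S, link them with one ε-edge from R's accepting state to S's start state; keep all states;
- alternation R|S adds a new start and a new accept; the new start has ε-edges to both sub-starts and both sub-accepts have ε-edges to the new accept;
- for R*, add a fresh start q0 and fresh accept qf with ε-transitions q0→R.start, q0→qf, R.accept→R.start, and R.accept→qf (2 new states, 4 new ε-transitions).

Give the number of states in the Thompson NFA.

Per subexpression:
Each of the 4 symbol leaves contributes a 2-state fragment.
  q·q : 4 states
  (q·q)* : 6 states
  q·s : 4 states
  (q·q)* ∪ q·s : 12 states

12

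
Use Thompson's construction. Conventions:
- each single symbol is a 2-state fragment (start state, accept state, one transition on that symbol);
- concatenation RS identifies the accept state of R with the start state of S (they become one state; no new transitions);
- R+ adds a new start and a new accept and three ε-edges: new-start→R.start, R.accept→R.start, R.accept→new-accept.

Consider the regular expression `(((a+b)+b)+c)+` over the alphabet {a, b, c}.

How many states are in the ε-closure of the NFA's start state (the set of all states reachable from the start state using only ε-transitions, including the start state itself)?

Compute the ε-closure size of each fragment's start state recursively; a symbol fragment's start has no outgoing ε-edge, so its closure is just itself (size 1).
  a+ : |closure| = 1 + 1 = 2 (the body doesn't accept ε, so the new accept is not reached)
  a+b : same as the first factor's closure: |closure| = 2
  (a+b)+ : |closure| = 1 + 2 = 3 (the body doesn't accept ε, so the new accept is not reached)
  (a+b)+b : same as the first factor's closure: |closure| = 3
  ((a+b)+b)+ : new start ε-reaches only the body's start; the new accept needs a symbol first: |closure| = 1 + 3 = 4
  ((a+b)+b)+c : |closure| equals the left operand's closure size = 4 (its accept is not ε-reachable, so the closure stops there)
  (((a+b)+b)+c)+ : new start ε-reaches only the body's start; the new accept needs a symbol first: |closure| = 1 + 4 = 5

5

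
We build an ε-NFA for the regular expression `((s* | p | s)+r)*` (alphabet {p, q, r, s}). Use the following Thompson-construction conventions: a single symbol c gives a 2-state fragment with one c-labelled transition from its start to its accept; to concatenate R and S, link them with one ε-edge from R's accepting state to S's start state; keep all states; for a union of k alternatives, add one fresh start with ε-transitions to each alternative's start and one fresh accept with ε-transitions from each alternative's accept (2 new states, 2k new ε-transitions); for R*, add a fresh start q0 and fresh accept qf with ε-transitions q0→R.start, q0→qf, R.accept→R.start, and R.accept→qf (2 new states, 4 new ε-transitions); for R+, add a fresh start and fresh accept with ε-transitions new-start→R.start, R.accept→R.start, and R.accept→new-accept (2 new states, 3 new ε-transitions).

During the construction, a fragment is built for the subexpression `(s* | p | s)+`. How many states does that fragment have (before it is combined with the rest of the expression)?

Fragment for `(s* | p | s)+`:
Each of the 3 symbol leaves contributes a 2-state fragment.
  s* : 4 states
  s* | p | s : 10 states
  (s* | p | s)+ : 12 states

12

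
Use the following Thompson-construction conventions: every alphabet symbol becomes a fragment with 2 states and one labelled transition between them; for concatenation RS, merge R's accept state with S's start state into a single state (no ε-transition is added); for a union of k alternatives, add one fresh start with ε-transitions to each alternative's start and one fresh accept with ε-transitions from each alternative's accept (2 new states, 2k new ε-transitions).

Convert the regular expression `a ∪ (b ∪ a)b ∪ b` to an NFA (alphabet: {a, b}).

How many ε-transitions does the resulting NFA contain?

10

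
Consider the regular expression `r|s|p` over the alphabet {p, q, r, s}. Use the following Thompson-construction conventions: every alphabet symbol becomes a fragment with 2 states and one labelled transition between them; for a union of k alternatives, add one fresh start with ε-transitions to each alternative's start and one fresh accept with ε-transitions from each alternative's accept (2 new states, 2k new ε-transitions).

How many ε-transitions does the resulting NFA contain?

6

Recursing over subexpressions:
Each of the 3 symbol leaves contributes 0 ε-transitions.
  r|s|p — 6 ε-transitions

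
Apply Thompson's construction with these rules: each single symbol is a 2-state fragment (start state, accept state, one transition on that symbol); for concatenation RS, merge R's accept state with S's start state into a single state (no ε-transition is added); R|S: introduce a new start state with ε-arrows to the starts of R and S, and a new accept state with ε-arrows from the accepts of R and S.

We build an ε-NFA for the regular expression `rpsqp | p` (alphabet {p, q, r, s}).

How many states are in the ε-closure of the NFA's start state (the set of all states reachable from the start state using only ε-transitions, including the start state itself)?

Compute the ε-closure size of each fragment's start state recursively; a symbol fragment's start has no outgoing ε-edge, so its closure is just itself (size 1).
  rpsqp → C equals the left operand's closure size = 1 (its accept is not ε-reachable, so the closure stops there)
  rpsqp | p → new start ε-reaches every alternative's start; none of them accept ε, so the new accept is not reached: C = 1 + 1 + 1 = 3

3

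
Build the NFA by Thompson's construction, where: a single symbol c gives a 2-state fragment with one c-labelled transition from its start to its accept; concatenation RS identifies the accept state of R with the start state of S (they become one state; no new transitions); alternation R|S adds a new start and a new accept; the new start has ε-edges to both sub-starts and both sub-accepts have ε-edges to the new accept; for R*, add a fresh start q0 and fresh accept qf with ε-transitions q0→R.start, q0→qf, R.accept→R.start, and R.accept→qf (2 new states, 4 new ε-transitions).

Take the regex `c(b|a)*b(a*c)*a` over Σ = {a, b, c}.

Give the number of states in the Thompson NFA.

17

Per subexpression:
Each of the 7 symbol leaves contributes a 2-state fragment.
  b|a = 6 states
  (b|a)* = 8 states
  a* = 4 states
  a*c = 5 states
  (a*c)* = 7 states
  c(b|a)*b(a*c)*a = 17 states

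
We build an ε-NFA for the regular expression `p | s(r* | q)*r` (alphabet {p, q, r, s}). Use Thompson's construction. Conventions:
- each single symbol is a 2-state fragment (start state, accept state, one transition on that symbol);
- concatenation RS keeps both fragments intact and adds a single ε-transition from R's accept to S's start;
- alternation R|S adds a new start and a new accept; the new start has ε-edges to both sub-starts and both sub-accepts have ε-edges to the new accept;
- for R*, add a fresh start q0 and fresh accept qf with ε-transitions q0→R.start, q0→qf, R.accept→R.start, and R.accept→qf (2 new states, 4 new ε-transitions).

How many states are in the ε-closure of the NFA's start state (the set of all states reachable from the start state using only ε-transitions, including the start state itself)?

Compute the ε-closure size of each fragment's start state recursively; a symbol fragment's start has no outgoing ε-edge, so its closure is just itself (size 1).
  r* → |closure| = 1 (new start) + 1 (body) + 1 (new accept) = 3
  r* | q → |closure| = 1 (new start) + (3 + 1) + 1 (new accept, since some branch ε-reaches its own accept) = 6
  (r* | q)* → the star's fresh start ε-reaches both the body's start and the fresh accept: |closure| = 2 + 6 = 8
  s(r* | q)*r → |closure| equals the left operand's closure size = 1 (its accept is not ε-reachable, so the closure stops there)
  p | s(r* | q)*r → new start ε-reaches every alternative's start; none of them accept ε, so the new accept is not reached: |closure| = 1 + 1 + 1 = 3

3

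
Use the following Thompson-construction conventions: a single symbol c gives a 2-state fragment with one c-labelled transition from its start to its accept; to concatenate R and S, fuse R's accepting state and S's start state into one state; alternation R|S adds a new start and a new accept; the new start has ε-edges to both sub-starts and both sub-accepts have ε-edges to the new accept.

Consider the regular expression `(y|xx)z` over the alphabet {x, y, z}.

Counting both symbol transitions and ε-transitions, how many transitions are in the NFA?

Per subexpression:
Each of the 4 symbol leaves contributes 1 transition (1 symbol, 0 ε).
  xx : 2 transitions (2 symbol, 0 ε)
  y|xx : 7 transitions (3 symbol, 4 ε)
  (y|xx)z : 8 transitions (4 symbol, 4 ε)

8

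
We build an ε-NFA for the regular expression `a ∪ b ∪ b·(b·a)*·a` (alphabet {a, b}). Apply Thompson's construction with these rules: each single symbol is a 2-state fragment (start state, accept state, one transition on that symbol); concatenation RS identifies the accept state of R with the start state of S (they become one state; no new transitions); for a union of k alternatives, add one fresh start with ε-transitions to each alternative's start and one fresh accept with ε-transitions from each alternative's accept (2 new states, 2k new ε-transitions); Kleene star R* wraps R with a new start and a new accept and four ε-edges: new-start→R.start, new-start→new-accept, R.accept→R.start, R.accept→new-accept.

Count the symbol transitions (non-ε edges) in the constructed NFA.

6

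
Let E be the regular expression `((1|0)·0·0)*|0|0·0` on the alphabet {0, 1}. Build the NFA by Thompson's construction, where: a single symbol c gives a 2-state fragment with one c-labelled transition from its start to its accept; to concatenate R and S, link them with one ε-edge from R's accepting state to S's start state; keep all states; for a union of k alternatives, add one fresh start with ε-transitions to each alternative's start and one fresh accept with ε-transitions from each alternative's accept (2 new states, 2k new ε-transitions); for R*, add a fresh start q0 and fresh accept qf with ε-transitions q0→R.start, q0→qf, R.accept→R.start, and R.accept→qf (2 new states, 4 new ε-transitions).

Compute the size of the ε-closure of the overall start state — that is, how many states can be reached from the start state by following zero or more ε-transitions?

Work bottom-up. For each fragment F, track |ε-closure(F.start)| and whether F's accept lies in that closure (i.e. whether F accepts ε). A single-symbol fragment has closure size 1 and does not accept ε.
  1|0 — new start ε-reaches every alternative's start; none of them accept ε, so the new accept is not reached: |closure| = 1 + 1 + 1 = 3
  (1|0)·0·0 — same as the first factor's closure: |closure| = 3
  ((1|0)·0·0)* — the star's fresh start ε-reaches both the body's start and the fresh accept: |closure| = 2 + 3 = 5
  0·0 — same as the first factor's closure: |closure| = 1
  ((1|0)·0·0)*|0|0·0 — |closure| = 1 (new start) + (5 + 1 + 1) + 1 (new accept, since some branch ε-reaches its own accept) = 9

9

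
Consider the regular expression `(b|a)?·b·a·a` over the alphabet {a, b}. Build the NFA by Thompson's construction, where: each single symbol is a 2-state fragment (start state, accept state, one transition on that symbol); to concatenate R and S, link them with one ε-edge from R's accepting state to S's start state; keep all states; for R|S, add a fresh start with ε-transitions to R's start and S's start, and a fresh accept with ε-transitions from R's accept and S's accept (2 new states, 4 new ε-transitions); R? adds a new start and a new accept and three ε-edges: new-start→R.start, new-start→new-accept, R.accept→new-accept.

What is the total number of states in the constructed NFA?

14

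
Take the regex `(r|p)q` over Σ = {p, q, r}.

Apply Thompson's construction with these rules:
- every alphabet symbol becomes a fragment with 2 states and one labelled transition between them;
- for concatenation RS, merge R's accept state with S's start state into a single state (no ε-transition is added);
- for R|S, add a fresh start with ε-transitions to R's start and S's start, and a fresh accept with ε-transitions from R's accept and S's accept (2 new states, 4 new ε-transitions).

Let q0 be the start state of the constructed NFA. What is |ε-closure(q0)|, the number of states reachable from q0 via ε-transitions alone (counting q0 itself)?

Compute the ε-closure size of each fragment's start state recursively; a symbol fragment's start has no outgoing ε-edge, so its closure is just itself (size 1).
  r|p : new start ε-reaches every alternative's start; none of them accept ε, so the new accept is not reached: |ε-closure| = 1 + 1 + 1 = 3
  (r|p)q : |ε-closure| equals the left operand's closure size = 3 (its accept is not ε-reachable, so the closure stops there)

3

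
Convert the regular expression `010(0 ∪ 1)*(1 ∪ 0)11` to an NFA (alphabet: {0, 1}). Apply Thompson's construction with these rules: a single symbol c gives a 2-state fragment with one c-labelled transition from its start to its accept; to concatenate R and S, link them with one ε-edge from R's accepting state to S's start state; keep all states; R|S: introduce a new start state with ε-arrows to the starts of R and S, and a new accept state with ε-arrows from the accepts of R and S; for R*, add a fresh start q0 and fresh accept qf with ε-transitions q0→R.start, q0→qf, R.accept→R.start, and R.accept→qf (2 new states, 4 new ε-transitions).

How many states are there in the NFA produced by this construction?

By structural recursion:
Each of the 9 symbol leaves contributes a 2-state fragment.
  0 ∪ 1 → 6 states
  (0 ∪ 1)* → 8 states
  1 ∪ 0 → 6 states
  010(0 ∪ 1)*(1 ∪ 0)11 → 24 states

24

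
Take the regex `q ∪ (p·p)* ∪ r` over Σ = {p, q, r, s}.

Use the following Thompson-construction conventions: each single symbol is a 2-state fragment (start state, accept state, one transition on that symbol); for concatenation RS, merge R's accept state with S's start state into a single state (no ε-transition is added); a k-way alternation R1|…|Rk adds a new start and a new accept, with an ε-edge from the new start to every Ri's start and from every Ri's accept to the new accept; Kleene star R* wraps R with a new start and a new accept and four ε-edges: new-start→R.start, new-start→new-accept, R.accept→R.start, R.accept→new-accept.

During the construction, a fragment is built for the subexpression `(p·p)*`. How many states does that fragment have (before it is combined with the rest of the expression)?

Fragment for `(p·p)*`:
Each of the 2 symbol leaves contributes a 2-state fragment.
  p·p → 3 states
  (p·p)* → 5 states

5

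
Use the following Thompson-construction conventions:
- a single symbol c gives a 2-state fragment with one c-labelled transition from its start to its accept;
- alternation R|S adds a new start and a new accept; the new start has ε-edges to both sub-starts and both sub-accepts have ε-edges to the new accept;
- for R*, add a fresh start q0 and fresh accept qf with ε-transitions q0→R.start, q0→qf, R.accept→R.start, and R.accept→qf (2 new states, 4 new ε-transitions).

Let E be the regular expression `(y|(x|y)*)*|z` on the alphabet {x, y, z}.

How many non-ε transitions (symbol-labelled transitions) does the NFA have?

4

Building bottom-up:
Each of the 4 symbol leaves contributes exactly 1 symbol transition.
  x|y : 2 symbol transitions
  (x|y)* : 2 symbol transitions
  y|(x|y)* : 3 symbol transitions
  (y|(x|y)*)* : 3 symbol transitions
  (y|(x|y)*)*|z : 4 symbol transitions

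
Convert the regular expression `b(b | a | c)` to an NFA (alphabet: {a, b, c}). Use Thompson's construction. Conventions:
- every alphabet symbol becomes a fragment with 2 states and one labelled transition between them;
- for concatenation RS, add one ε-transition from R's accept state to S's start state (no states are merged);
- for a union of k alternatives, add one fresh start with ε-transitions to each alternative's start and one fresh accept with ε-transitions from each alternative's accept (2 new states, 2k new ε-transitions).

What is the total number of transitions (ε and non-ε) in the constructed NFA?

Recursing over subexpressions:
Each of the 4 symbol leaves contributes 1 transition (1 symbol, 0 ε).
  b | a | c = 9 transitions (3 symbol, 6 ε)
  b(b | a | c) = 11 transitions (4 symbol, 7 ε)

11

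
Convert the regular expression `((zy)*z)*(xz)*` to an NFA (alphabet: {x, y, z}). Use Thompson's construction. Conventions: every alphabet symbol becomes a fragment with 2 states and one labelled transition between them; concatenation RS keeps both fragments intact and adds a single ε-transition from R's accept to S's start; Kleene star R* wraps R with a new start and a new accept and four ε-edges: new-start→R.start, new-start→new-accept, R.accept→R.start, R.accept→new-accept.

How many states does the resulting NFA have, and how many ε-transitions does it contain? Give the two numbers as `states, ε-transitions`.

Recursing over subexpressions:
Each of the 5 symbol leaves contributes 2 states and 0 ε-transitions.
  zy → 4 states, 1 ε-transition
  (zy)* → 6 states, 5 ε-transitions
  (zy)*z → 8 states, 6 ε-transitions
  ((zy)*z)* → 10 states, 10 ε-transitions
  xz → 4 states, 1 ε-transition
  (xz)* → 6 states, 5 ε-transitions
  ((zy)*z)*(xz)* → 16 states, 16 ε-transitions

16, 16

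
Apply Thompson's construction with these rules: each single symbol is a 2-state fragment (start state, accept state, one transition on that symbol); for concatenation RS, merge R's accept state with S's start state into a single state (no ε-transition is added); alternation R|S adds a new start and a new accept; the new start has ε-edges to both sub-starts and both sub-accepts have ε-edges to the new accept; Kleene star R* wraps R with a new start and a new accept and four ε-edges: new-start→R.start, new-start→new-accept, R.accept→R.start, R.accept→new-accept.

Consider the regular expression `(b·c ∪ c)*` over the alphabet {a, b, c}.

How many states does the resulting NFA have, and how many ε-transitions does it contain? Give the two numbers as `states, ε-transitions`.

9, 8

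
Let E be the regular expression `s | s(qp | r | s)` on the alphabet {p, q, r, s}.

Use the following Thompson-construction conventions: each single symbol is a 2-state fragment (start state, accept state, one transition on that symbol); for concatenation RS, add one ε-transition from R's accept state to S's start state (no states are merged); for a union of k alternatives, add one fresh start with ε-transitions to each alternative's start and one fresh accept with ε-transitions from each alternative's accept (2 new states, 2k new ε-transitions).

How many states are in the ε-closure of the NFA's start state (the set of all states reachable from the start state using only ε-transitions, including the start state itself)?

3

Work bottom-up. For each fragment F, track |ε-closure(F.start)| and whether F's accept lies in that closure (i.e. whether F accepts ε). A single-symbol fragment has closure size 1 and does not accept ε.
  qp : |ε-closure| equals the left operand's closure size = 1 (its accept is not ε-reachable, so the closure stops there)
  qp | r | s : new start ε-reaches every alternative's start; none of them accept ε, so the new accept is not reached: |ε-closure| = 1 + 1 + 1 + 1 = 4
  s(qp | r | s) : same as the first factor's closure: |ε-closure| = 1
  s | s(qp | r | s) : new start ε-reaches every alternative's start; none of them accept ε, so the new accept is not reached: |ε-closure| = 1 + 1 + 1 = 3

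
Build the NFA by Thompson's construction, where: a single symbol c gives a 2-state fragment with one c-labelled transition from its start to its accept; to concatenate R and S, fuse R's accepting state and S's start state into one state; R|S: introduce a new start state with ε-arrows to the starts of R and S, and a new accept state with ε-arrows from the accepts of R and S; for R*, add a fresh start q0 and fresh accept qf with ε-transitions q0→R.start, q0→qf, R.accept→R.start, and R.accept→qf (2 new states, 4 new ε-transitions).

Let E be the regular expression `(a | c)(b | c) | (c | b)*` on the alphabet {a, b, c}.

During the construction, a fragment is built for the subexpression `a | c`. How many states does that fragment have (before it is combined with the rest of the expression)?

6

Fragment for `a | c`:
Each of the 2 symbol leaves contributes a 2-state fragment.
  a | c → 6 states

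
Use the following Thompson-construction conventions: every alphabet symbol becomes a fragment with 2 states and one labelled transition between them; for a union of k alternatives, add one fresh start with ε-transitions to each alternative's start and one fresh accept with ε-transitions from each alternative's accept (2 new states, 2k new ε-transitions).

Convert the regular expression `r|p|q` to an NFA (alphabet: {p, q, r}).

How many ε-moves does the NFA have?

6

By structural recursion:
Each of the 3 symbol leaves contributes 0 ε-transitions.
  r|p|q = 6 ε-transitions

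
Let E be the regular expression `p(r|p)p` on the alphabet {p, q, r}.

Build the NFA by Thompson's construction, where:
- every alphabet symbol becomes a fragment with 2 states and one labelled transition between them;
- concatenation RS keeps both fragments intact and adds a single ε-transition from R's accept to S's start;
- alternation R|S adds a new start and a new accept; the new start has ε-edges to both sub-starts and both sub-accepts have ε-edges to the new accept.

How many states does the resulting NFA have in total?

Recursing over subexpressions:
Each of the 4 symbol leaves contributes a 2-state fragment.
  r|p → 6 states
  p(r|p)p → 10 states

10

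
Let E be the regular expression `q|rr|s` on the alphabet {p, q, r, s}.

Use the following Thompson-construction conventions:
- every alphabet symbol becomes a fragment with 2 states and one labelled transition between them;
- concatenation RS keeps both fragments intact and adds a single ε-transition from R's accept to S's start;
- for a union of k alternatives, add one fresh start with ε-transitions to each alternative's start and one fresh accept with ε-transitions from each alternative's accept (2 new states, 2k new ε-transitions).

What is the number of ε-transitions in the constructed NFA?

7

Building bottom-up:
Each of the 4 symbol leaves contributes 0 ε-transitions.
  rr → 1 ε-transition
  q|rr|s → 7 ε-transitions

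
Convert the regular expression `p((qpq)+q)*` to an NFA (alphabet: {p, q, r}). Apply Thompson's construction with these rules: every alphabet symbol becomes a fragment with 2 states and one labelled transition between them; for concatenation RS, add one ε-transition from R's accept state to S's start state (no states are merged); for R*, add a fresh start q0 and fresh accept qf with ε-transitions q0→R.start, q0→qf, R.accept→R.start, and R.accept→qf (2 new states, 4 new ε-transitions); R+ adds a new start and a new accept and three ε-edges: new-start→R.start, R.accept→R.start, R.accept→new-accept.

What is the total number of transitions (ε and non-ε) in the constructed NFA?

Per subexpression:
Each of the 5 symbol leaves contributes 1 transition (1 symbol, 0 ε).
  qpq — 5 transitions (3 symbol, 2 ε)
  (qpq)+ — 8 transitions (3 symbol, 5 ε)
  (qpq)+q — 10 transitions (4 symbol, 6 ε)
  ((qpq)+q)* — 14 transitions (4 symbol, 10 ε)
  p((qpq)+q)* — 16 transitions (5 symbol, 11 ε)

16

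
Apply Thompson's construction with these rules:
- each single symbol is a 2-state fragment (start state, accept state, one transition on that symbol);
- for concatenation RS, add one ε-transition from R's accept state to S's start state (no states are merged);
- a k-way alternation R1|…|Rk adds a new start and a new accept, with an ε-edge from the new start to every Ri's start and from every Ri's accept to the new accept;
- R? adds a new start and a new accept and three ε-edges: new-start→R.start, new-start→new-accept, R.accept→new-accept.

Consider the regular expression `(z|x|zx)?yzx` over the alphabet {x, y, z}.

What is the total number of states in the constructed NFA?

Bottom-up over the parse tree:
Each of the 7 symbol leaves contributes a 2-state fragment.
  zx — 4 states
  z|x|zx — 10 states
  (z|x|zx)? — 12 states
  (z|x|zx)?yzx — 18 states

18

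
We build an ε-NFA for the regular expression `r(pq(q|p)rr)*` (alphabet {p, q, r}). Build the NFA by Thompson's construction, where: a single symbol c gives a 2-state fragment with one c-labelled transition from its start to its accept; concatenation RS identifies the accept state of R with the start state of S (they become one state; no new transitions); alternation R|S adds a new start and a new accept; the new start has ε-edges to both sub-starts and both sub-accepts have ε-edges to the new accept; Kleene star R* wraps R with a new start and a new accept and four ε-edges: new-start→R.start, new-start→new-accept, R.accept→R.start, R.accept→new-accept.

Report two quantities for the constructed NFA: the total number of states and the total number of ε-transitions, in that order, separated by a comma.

Recursing over subexpressions:
Each of the 7 symbol leaves contributes 2 states and 0 ε-transitions.
  q|p : 6 states, 4 ε-transitions
  pq(q|p)rr : 10 states, 4 ε-transitions
  (pq(q|p)rr)* : 12 states, 8 ε-transitions
  r(pq(q|p)rr)* : 13 states, 8 ε-transitions

13, 8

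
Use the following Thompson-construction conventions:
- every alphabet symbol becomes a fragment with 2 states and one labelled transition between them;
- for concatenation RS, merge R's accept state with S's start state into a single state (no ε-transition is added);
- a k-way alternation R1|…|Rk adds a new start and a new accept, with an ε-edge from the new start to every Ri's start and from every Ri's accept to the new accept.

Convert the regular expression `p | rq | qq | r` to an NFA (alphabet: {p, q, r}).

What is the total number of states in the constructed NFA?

12

Building bottom-up:
Each of the 6 symbol leaves contributes a 2-state fragment.
  rq → 3 states
  qq → 3 states
  p | rq | qq | r → 12 states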